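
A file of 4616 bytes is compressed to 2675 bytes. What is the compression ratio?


Ratio = original / compressed = 4616 / 2675 = 1.7256

1.7256


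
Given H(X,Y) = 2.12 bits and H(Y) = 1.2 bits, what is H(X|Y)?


H(X|Y) = H(X,Y) - H(Y) = 2.12 - 1.2 = 0.92

0.92 bits


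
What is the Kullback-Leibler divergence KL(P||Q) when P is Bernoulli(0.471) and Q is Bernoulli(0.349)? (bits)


KL = p*log2(p/q) + (1-p)*log2((1-p)/(1-q)) = 0.471*log2(0.471/0.349) + 0.529*log2(0.529/0.651) = 0.0453

0.0453 bits


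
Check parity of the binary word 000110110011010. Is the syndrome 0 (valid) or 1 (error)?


Syndrome = XOR of all bits = 0 XOR 0 XOR 0 XOR 1 XOR 1 XOR 0 XOR 1 XOR 1 XOR 0 XOR 0 XOR 1 XOR 1 XOR 0 XOR 1 XOR 0 = 1

1


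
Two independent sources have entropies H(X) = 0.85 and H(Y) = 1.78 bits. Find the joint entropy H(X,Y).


For independent variables, H(X,Y) = H(X) + H(Y) = 0.85 + 1.78 = 2.63

2.63 bits


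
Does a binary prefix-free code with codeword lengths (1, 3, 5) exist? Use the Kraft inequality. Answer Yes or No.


Kraft sum = sum(2^(-l_i)) = 0.6562, need <= 1. Result: satisfied (a binary prefix-free code with these lengths exists)

Yes


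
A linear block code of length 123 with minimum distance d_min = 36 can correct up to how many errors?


Correction capability = floor((d-1)/2) = floor((36-1)/2) = 17

17 errors


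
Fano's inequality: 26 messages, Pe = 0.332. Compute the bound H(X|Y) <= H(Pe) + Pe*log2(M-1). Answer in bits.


H(Pe) = -Pe*log2(Pe) - (1-Pe)*log2(1-Pe) = -0.332*log2(0.332) - 0.668*log2(0.668) = 0.528127 + 0.388829 = 0.917. Pe*log2(M-1) = 0.332*log2(25) = 1.541760. Bound = H(Pe) + Pe*log2(M-1) = 0.528127 + 0.388829 + 1.541760 = 2.4587

2.4587 bits


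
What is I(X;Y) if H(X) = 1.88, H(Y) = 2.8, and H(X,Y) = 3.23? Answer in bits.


I(X;Y) = H(X) + H(Y) - H(X,Y) = 1.88 + 2.8 - 3.23 = 1.45

1.45 bits


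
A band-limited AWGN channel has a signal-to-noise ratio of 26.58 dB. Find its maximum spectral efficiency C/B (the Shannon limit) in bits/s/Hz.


SNR_linear = 10^(26.58/10) = 454.9881; C/B = log2(1 + SNR_linear) = log2(1 + 454.9881) = 8.8329

8.8329 bits/s/Hz


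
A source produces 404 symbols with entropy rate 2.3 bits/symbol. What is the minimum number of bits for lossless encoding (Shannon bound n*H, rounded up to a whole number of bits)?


Minimum bits >= n * H = 404 * 2.3 = 929.2, rounded up to a whole number of bits = 930

930 bits


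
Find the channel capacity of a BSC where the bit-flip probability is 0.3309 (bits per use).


H(p) = -p*log2(p) - (1-p)*log2(1-p) = -0.3309*log2(0.3309) - 0.6691*log2(0.6691) = 0.527962 + 0.387881 = 0.9158. C = 1 - H(p) = 1 - 0.9158 = 0.0842

0.0842 bits


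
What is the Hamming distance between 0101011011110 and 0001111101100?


Count differing positions: . ^ . . ^ . . ^ ^ . . ^ . = 5 differences

5


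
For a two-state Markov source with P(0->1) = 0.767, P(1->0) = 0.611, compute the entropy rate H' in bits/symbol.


Stationary distribution: pi_0 = p10/(p01+p10) = 0.4434, pi_1 = 0.5566. Entropy rate H' = pi_0*H(p01) + pi_1*H(p10) = 0.4434*0.7832 + 0.5566*0.9642 = 0.8839

0.8839 bits/symbol


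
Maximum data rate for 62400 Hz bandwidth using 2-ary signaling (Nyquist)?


Rate = 2 * B * log2(M) = 2 * 62400 * 1.0 = 124800.0

124800.0 bps


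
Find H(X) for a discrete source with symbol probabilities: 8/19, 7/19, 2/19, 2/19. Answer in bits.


H = -sum(p_i * log2(p_i)). Terms: -(8/19)*log2(8/19) = 0.525443; -(7/19)*log2(7/19) = 0.530737; -(2/19)*log2(2/19) = 0.341887; -(2/19)*log2(2/19) = 0.341887. H = 0.525443 + 0.530737 + 0.341887 + 0.341887 = 1.74

1.74 bits


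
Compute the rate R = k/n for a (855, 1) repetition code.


Rate = k/n = 1/855

1/855


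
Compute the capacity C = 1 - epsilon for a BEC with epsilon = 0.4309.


C = 1 - epsilon = 1 - 0.4309 = 0.5691

0.5691 bits


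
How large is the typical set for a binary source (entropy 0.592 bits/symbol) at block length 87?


log2|A_typical| = nH = 87 * 0.592 = 51.504, so |A_typical| ~ 2^51.504 = 3.193e+15

3.193e+15


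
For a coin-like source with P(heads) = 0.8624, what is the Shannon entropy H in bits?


H = -p*log2(p) - (1-p)*log2(1-p). -0.8624*log2(0.8624) = 0.184184; -0.1376*log2(0.1376) = 0.393735. H = 0.184184 + 0.393735 = 0.5779

0.5779 bits


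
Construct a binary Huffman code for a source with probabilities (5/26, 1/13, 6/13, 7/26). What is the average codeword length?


Huffman construction (repeatedly merge the two least-probable nodes; each merge adds 1 bit to every symbol beneath it): 1/13 + 5/26 = 7/26; 7/26 + 7/26 = 7/13; 6/13 + 7/13 = 1. Resulting codeword lengths (in the order the probabilities were given): (3, 3, 1, 2). L_avg = sum(p_i * l_i) = 5/26*3 + 1/13*3 + 6/13*1 + 7/26*2 = 47/26 = 1.8077

1.8077 bits


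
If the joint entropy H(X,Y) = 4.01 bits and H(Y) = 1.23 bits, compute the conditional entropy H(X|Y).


H(X|Y) = H(X,Y) - H(Y) = 4.01 - 1.23 = 2.78

2.78 bits


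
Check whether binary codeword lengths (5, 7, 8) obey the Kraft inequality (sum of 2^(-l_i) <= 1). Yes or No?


Kraft sum = sum(2^(-l_i)) = 0.043, need <= 1. Result: satisfied (a binary prefix-free code with these lengths exists)

Yes


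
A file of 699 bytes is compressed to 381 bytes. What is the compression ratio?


Ratio = original / compressed = 699 / 381 = 1.8346

1.8346


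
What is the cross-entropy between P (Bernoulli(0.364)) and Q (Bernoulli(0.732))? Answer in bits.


H(P,Q) = -p*log2(q) - (1-p)*log2(1-q). -0.364*log2(0.732) = 0.163831; -0.636*log2(0.268) = 1.208206. H(P,Q) = 0.163831 + 1.208206 = 1.372

1.372 bits


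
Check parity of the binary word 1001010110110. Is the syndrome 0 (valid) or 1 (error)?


Syndrome = XOR of all bits = 1 XOR 0 XOR 0 XOR 1 XOR 0 XOR 1 XOR 0 XOR 1 XOR 1 XOR 0 XOR 1 XOR 1 XOR 0 = 1

1


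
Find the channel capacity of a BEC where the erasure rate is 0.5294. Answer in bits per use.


C = 1 - epsilon = 1 - 0.5294 = 0.4706

0.4706 bits


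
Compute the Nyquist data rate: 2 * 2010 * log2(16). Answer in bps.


Rate = 2 * B * log2(M) = 2 * 2010 * 4.0 = 16080.0

16080.0 bps


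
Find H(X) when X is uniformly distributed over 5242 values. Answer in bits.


H = log2(n) = log2(5242) = 12.3559

12.3559 bits


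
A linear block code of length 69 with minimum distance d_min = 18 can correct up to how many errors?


Correction capability = floor((d-1)/2) = floor((18-1)/2) = 8

8 errors


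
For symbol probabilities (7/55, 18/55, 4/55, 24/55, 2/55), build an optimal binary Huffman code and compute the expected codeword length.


Huffman construction (repeatedly merge the two least-probable nodes; each merge adds 1 bit to every symbol beneath it): 2/55 + 4/55 = 6/55; 6/55 + 7/55 = 13/55; 13/55 + 18/55 = 31/55; 24/55 + 31/55 = 1. Resulting codeword lengths (in the order the probabilities were given): (3, 2, 4, 1, 4). L_avg = sum(p_i * l_i) = 7/55*3 + 18/55*2 + 4/55*4 + 24/55*1 + 2/55*4 = 21/11 = 1.9091

1.9091 bits


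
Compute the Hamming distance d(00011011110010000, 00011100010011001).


Count differing positions: . . . . . ^ ^ ^ ^ . . . . ^ . . ^ = 6 differences

6


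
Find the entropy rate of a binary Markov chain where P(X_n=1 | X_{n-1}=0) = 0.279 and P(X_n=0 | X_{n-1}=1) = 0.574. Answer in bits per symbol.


Stationary distribution: pi_0 = p10/(p01+p10) = 0.6729, pi_1 = 0.3271. Entropy rate H' = pi_0*H(p01) + pi_1*H(p10) = 0.6729*0.8541 + 0.3271*0.9841 = 0.8966

0.8966 bits/symbol


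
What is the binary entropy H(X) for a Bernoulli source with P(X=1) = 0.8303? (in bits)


H = -p*log2(p) - (1-p)*log2(1-p). -0.8303*log2(0.8303) = 0.222766; -0.1697*log2(0.1697) = 0.434252. H = 0.222766 + 0.434252 = 0.657

0.657 bits


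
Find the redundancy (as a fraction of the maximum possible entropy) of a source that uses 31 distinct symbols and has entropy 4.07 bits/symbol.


H_max = log2(K) = log2(31) = 4.9542 bits/symbol. Redundancy = 1 - H/H_max = 1 - 4.07/4.9542 = 1 - 0.8215 = 0.1785

0.1785


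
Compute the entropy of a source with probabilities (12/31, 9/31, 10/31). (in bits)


H = -sum(p_i * log2(p_i)). Terms: -(12/31)*log2(12/31) = 0.530026; -(9/31)*log2(9/31) = 0.518014; -(10/31)*log2(10/31) = 0.526538. H = 0.530026 + 0.518014 + 0.526538 = 1.5746

1.5746 bits


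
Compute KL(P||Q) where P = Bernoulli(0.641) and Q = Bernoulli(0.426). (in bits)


KL = p*log2(p/q) + (1-p)*log2((1-p)/(1-q)) = 0.641*log2(0.641/0.426) + 0.359*log2(0.359/0.574) = 0.1348

0.1348 bits


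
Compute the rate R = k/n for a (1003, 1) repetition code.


Rate = k/n = 1/1003

1/1003


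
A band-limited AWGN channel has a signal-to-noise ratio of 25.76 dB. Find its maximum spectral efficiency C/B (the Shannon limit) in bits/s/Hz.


SNR_linear = 10^(25.76/10) = 376.7038; C/B = log2(1 + SNR_linear) = log2(1 + 376.7038) = 8.5611

8.5611 bits/s/Hz


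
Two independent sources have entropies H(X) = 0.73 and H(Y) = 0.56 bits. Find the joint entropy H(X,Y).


For independent variables, H(X,Y) = H(X) + H(Y) = 0.73 + 0.56 = 1.29

1.29 bits


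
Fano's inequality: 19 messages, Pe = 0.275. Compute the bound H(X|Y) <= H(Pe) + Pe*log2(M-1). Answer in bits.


H(Pe) = -Pe*log2(Pe) - (1-Pe)*log2(1-Pe) = -0.275*log2(0.275) - 0.725*log2(0.725) = 0.512187 + 0.336362 = 0.8485. Pe*log2(M-1) = 0.275*log2(18) = 1.146729. Bound = H(Pe) + Pe*log2(M-1) = 0.512187 + 0.336362 + 1.146729 = 1.9953

1.9953 bits


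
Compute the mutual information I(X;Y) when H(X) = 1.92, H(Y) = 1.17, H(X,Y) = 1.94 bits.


I(X;Y) = H(X) + H(Y) - H(X,Y) = 1.92 + 1.17 - 1.94 = 1.15

1.15 bits


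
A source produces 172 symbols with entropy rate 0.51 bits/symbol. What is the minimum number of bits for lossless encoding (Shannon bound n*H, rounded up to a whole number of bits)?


Minimum bits >= n * H = 172 * 0.51 = 87.72, rounded up to a whole number of bits = 88

88 bits


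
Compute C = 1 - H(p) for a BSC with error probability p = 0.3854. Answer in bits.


H(p) = -p*log2(p) - (1-p)*log2(1-p) = -0.3854*log2(0.3854) - 0.6146*log2(0.6146) = 0.530145 + 0.431621 = 0.9618. C = 1 - H(p) = 1 - 0.9618 = 0.0382

0.0382 bits


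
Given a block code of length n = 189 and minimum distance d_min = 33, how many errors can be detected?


Detection capability = d_min - 1 = 33 - 1 = 32

32 errors


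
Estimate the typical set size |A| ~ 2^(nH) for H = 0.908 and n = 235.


log2|A_typical| = nH = 235 * 0.908 = 213.38, so |A_typical| ~ 2^213.38 = 1.713e+64

1.713e+64


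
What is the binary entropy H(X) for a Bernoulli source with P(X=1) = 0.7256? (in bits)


H = -p*log2(p) - (1-p)*log2(1-p). -0.7256*log2(0.7256) = 0.335774; -0.2744*log2(0.2744) = 0.511934. H = 0.335774 + 0.511934 = 0.8477

0.8477 bits


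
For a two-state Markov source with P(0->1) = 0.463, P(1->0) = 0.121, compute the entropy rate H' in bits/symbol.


Stationary distribution: pi_0 = p10/(p01+p10) = 0.2072, pi_1 = 0.7928. Entropy rate H' = pi_0*H(p01) + pi_1*H(p10) = 0.2072*0.996 + 0.7928*0.5322 = 0.6283

0.6283 bits/symbol


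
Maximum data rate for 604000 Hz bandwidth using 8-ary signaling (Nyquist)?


Rate = 2 * B * log2(M) = 2 * 604000 * 3.0 = 3624000.0

3624000.0 bps


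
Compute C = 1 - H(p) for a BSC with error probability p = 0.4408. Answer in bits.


H(p) = -p*log2(p) - (1-p)*log2(1-p) = -0.4408*log2(0.4408) - 0.5592*log2(0.5592) = 0.520939 + 0.468925 = 0.9899. C = 1 - H(p) = 1 - 0.9899 = 0.0101

0.0101 bits


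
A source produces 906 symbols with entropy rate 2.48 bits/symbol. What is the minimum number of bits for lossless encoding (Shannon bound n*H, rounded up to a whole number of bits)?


Minimum bits >= n * H = 906 * 2.48 = 2246.88, rounded up to a whole number of bits = 2247

2247 bits


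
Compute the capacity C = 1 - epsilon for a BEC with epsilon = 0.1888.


C = 1 - epsilon = 1 - 0.1888 = 0.8112

0.8112 bits


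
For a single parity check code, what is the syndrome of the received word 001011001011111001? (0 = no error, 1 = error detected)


Syndrome = XOR of all bits = 0 XOR 0 XOR 1 XOR 0 XOR 1 XOR 1 XOR 0 XOR 0 XOR 1 XOR 0 XOR 1 XOR 1 XOR 1 XOR 1 XOR 1 XOR 0 XOR 0 XOR 1 = 0

0


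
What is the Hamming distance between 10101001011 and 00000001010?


Count differing positions: ^ . ^ . ^ . . . . . ^ = 4 differences

4


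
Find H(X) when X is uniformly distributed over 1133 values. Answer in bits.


H = log2(n) = log2(1133) = 10.1459

10.1459 bits


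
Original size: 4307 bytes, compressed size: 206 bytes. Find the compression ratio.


Ratio = original / compressed = 4307 / 206 = 20.9078

20.9078


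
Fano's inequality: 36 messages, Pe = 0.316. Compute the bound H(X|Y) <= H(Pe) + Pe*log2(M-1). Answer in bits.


H(Pe) = -Pe*log2(Pe) - (1-Pe)*log2(1-Pe) = -0.316*log2(0.316) - 0.684*log2(0.684) = 0.525193 + 0.374785 = 0.9. Pe*log2(M-1) = 0.316*log2(35) = 1.620853. Bound = H(Pe) + Pe*log2(M-1) = 0.525193 + 0.374785 + 1.620853 = 2.5208

2.5208 bits


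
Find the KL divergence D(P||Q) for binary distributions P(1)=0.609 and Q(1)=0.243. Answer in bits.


KL = p*log2(p/q) + (1-p)*log2((1-p)/(1-q)) = 0.609*log2(0.609/0.243) + 0.391*log2(0.391/0.757) = 0.4345

0.4345 bits


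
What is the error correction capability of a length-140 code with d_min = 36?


Correction capability = floor((d-1)/2) = floor((36-1)/2) = 17

17 errors


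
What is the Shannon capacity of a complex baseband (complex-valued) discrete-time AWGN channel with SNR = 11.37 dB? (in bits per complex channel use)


SNR_linear = 10^(11.37/10) = 13.7088; C = log2(1 + SNR_linear) = log2(1 + 13.7088) = 3.8786

3.8786 bits/channel use


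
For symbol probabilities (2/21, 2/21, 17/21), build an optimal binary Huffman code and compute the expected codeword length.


Huffman construction (repeatedly merge the two least-probable nodes; each merge adds 1 bit to every symbol beneath it): 2/21 + 2/21 = 4/21; 4/21 + 17/21 = 1. Resulting codeword lengths (in the order the probabilities were given): (2, 2, 1). L_avg = sum(p_i * l_i) = 2/21*2 + 2/21*2 + 17/21*1 = 25/21 = 1.1905

1.1905 bits


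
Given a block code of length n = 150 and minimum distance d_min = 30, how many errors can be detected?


Detection capability = d_min - 1 = 30 - 1 = 29

29 errors


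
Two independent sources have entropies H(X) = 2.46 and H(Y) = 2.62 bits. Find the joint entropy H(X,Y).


For independent variables, H(X,Y) = H(X) + H(Y) = 2.46 + 2.62 = 5.08

5.08 bits


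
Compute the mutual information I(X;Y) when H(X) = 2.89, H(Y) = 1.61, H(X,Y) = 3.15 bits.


I(X;Y) = H(X) + H(Y) - H(X,Y) = 2.89 + 1.61 - 3.15 = 1.35

1.35 bits


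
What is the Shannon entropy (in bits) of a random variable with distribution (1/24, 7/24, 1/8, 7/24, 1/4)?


H = -sum(p_i * log2(p_i)). Terms: -(1/24)*log2(1/24) = 0.191040; -(7/24)*log2(7/24) = 0.518469; -(1/8)*log2(1/8) = 0.375000; -(7/24)*log2(7/24) = 0.518469; -(1/4)*log2(1/4) = 0.500000. H = 0.191040 + 0.518469 + 0.375000 + 0.518469 + 0.500000 = 2.103

2.103 bits


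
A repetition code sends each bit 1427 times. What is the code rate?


Rate = k/n = 1/1427

1/1427


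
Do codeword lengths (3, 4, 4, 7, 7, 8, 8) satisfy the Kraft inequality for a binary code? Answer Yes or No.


Kraft sum = sum(2^(-l_i)) = 0.2734, need <= 1. Result: satisfied (a binary prefix-free code with these lengths exists)

Yes


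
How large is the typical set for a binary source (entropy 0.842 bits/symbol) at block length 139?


log2|A_typical| = nH = 139 * 0.842 = 117.038, so |A_typical| ~ 2^117.038 = 1.706e+35

1.706e+35


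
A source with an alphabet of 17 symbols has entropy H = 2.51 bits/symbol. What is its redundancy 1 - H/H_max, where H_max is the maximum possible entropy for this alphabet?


H_max = log2(K) = log2(17) = 4.0875 bits/symbol. Redundancy = 1 - H/H_max = 1 - 2.51/4.0875 = 1 - 0.6141 = 0.3859

0.3859


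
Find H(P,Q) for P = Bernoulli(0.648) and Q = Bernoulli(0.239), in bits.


H(P,Q) = -p*log2(q) - (1-p)*log2(1-q). -0.648*log2(0.239) = 1.338067; -0.352*log2(0.761) = 0.138699. H(P,Q) = 1.338067 + 0.138699 = 1.4768

1.4768 bits


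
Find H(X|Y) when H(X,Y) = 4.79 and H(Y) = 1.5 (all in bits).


H(X|Y) = H(X,Y) - H(Y) = 4.79 - 1.5 = 3.29

3.29 bits


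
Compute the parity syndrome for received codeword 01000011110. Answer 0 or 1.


Syndrome = XOR of all bits = 0 XOR 1 XOR 0 XOR 0 XOR 0 XOR 0 XOR 1 XOR 1 XOR 1 XOR 1 XOR 0 = 1

1


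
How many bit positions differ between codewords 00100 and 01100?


Count differing positions: . ^ . . . = 1 differences

1


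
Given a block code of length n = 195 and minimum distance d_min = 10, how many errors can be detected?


Detection capability = d_min - 1 = 10 - 1 = 9

9 errors


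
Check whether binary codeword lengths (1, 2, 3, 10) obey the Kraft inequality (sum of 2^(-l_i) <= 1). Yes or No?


Kraft sum = sum(2^(-l_i)) = 0.876, need <= 1. Result: satisfied (a binary prefix-free code with these lengths exists)

Yes


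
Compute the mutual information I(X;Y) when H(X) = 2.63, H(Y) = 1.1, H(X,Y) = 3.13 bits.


I(X;Y) = H(X) + H(Y) - H(X,Y) = 2.63 + 1.1 - 3.13 = 0.6

0.6 bits


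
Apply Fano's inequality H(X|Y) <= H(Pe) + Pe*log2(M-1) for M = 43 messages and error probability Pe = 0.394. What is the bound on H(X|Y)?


H(Pe) = -Pe*log2(Pe) - (1-Pe)*log2(1-Pe) = -0.394*log2(0.394) - 0.606*log2(0.606) = 0.529431 + 0.437902 = 0.9673. Pe*log2(M-1) = 0.394*log2(42) = 2.124573. Bound = H(Pe) + Pe*log2(M-1) = 0.529431 + 0.437902 + 2.124573 = 3.0919

3.0919 bits


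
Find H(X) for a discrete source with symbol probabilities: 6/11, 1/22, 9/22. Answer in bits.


H = -sum(p_i * log2(p_i)). Terms: -(6/11)*log2(6/11) = 0.476983; -(1/22)*log2(1/22) = 0.202701; -(9/22)*log2(9/22) = 0.527525. H = 0.476983 + 0.202701 + 0.527525 = 1.2072

1.2072 bits


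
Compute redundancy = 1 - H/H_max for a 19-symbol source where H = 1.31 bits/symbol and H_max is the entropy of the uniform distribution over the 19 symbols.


H_max = log2(K) = log2(19) = 4.2479 bits/symbol. Redundancy = 1 - H/H_max = 1 - 1.31/4.2479 = 1 - 0.3084 = 0.6916

0.6916


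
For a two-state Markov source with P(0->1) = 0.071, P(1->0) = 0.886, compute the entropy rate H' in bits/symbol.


Stationary distribution: pi_0 = p10/(p01+p10) = 0.9258, pi_1 = 0.0742. Entropy rate H' = pi_0*H(p01) + pi_1*H(p10) = 0.9258*0.3696 + 0.0742*0.5119 = 0.3802

0.3802 bits/symbol


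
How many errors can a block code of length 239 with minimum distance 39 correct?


Correction capability = floor((d-1)/2) = floor((39-1)/2) = 19

19 errors


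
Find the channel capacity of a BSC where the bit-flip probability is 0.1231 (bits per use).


H(p) = -p*log2(p) - (1-p)*log2(1-p) = -0.1231*log2(0.1231) - 0.8769*log2(0.8769) = 0.372020 + 0.166186 = 0.5382. C = 1 - H(p) = 1 - 0.5382 = 0.4618

0.4618 bits


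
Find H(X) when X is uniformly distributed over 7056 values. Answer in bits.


H = log2(n) = log2(7056) = 12.7846

12.7846 bits


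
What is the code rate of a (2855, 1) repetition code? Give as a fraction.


Rate = k/n = 1/2855

1/2855


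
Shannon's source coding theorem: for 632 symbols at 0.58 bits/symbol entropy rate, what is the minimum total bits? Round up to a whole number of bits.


Minimum bits >= n * H = 632 * 0.58 = 366.56, rounded up to a whole number of bits = 367

367 bits


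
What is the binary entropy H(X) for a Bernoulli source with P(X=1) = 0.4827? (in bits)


H = -p*log2(p) - (1-p)*log2(1-p). -0.4827*log2(0.4827) = 0.507222; -0.5173*log2(0.5173) = 0.491914. H = 0.507222 + 0.491914 = 0.9991

0.9991 bits


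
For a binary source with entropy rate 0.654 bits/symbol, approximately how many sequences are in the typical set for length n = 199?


log2|A_typical| = nH = 199 * 0.654 = 130.146, so |A_typical| ~ 2^130.146 = 1.506e+39

1.506e+39


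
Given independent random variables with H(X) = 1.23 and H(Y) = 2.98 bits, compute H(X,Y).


For independent variables, H(X,Y) = H(X) + H(Y) = 1.23 + 2.98 = 4.21

4.21 bits


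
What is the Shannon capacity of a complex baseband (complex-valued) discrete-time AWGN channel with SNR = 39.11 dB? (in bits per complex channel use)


SNR_linear = 10^(39.11/10) = 8147.0428; C = log2(1 + SNR_linear) = log2(1 + 8147.0428) = 12.9922

12.9922 bits/channel use


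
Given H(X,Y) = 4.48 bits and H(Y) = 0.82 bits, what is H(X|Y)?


H(X|Y) = H(X,Y) - H(Y) = 4.48 - 0.82 = 3.66

3.66 bits


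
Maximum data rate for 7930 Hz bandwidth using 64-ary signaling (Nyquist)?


Rate = 2 * B * log2(M) = 2 * 7930 * 6.0 = 95160.0

95160.0 bps


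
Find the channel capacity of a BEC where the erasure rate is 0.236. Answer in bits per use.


C = 1 - epsilon = 1 - 0.236 = 0.764

0.764 bits


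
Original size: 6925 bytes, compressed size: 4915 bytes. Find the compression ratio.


Ratio = original / compressed = 6925 / 4915 = 1.409

1.409


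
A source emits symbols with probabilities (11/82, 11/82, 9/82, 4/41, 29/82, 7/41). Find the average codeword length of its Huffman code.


Huffman construction (repeatedly merge the two least-probable nodes; each merge adds 1 bit to every symbol beneath it): 4/41 + 9/82 = 17/82; 11/82 + 11/82 = 11/41; 7/41 + 17/82 = 31/82; 11/41 + 29/82 = 51/82; 31/82 + 51/82 = 1. Resulting codeword lengths (in the order the probabilities were given): (3, 3, 3, 3, 2, 2). L_avg = sum(p_i * l_i) = 11/82*3 + 11/82*3 + 9/82*3 + 4/41*3 + 29/82*2 + 7/41*2 = 203/82 = 2.4756

2.4756 bits


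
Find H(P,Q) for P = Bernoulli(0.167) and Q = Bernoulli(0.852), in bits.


H(P,Q) = -p*log2(q) - (1-p)*log2(1-q). -0.167*log2(0.852) = 0.038589; -0.833*log2(0.148) = 2.296024. H(P,Q) = 0.038589 + 2.296024 = 2.3346

2.3346 bits


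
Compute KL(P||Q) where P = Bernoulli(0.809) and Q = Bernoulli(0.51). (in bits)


KL = p*log2(p/q) + (1-p)*log2((1-p)/(1-q)) = 0.809*log2(0.809/0.51) + 0.191*log2(0.191/0.49) = 0.2789

0.2789 bits


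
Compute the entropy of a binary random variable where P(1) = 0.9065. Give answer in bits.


H = -p*log2(p) - (1-p)*log2(1-p). -0.9065*log2(0.9065) = 0.128380; -0.0935*log2(0.0935) = 0.319666. H = 0.128380 + 0.319666 = 0.448

0.448 bits


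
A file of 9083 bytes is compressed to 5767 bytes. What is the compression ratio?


Ratio = original / compressed = 9083 / 5767 = 1.575

1.575


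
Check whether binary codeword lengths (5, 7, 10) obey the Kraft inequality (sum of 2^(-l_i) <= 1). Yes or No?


Kraft sum = sum(2^(-l_i)) = 0.04, need <= 1. Result: satisfied (a binary prefix-free code with these lengths exists)

Yes


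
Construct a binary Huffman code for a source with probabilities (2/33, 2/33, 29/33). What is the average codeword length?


Huffman construction (repeatedly merge the two least-probable nodes; each merge adds 1 bit to every symbol beneath it): 2/33 + 2/33 = 4/33; 4/33 + 29/33 = 1. Resulting codeword lengths (in the order the probabilities were given): (2, 2, 1). L_avg = sum(p_i * l_i) = 2/33*2 + 2/33*2 + 29/33*1 = 37/33 = 1.1212

1.1212 bits


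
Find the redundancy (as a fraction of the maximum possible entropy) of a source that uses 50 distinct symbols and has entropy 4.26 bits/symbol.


H_max = log2(K) = log2(50) = 5.6439 bits/symbol. Redundancy = 1 - H/H_max = 1 - 4.26/5.6439 = 1 - 0.7548 = 0.2452

0.2452


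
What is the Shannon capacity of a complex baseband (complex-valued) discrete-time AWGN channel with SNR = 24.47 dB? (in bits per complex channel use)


SNR_linear = 10^(24.47/10) = 279.8981; C = log2(1 + SNR_linear) = log2(1 + 279.8981) = 8.1339

8.1339 bits/channel use


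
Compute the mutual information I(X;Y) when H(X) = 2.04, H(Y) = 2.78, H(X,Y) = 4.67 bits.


I(X;Y) = H(X) + H(Y) - H(X,Y) = 2.04 + 2.78 - 4.67 = 0.15

0.15 bits


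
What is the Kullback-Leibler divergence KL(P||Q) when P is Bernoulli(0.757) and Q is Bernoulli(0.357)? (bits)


KL = p*log2(p/q) + (1-p)*log2((1-p)/(1-q)) = 0.757*log2(0.757/0.357) + 0.243*log2(0.243/0.643) = 0.4797

0.4797 bits


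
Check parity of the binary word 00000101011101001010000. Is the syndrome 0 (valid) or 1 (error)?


Syndrome = XOR of all bits = 0 XOR 0 XOR 0 XOR 0 XOR 0 XOR 1 XOR 0 XOR 1 XOR 0 XOR 1 XOR 1 XOR 1 XOR 0 XOR 1 XOR 0 XOR 0 XOR 1 XOR 0 XOR 1 XOR 0 XOR 0 XOR 0 XOR 0 = 0

0


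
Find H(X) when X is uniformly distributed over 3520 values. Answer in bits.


H = log2(n) = log2(3520) = 11.7814

11.7814 bits


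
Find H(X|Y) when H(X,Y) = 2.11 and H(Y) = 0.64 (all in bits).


H(X|Y) = H(X,Y) - H(Y) = 2.11 - 0.64 = 1.47

1.47 bits


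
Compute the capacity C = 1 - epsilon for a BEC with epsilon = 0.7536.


C = 1 - epsilon = 1 - 0.7536 = 0.2464

0.2464 bits


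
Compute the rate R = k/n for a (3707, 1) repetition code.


Rate = k/n = 1/3707

1/3707


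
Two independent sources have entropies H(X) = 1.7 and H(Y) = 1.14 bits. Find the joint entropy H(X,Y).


For independent variables, H(X,Y) = H(X) + H(Y) = 1.7 + 1.14 = 2.84

2.84 bits


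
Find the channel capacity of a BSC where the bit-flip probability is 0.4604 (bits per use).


H(p) = -p*log2(p) - (1-p)*log2(1-p) = -0.4604*log2(0.4604) - 0.5396*log2(0.5396) = 0.515206 + 0.480264 = 0.9955. C = 1 - H(p) = 1 - 0.9955 = 0.0045

0.0045 bits


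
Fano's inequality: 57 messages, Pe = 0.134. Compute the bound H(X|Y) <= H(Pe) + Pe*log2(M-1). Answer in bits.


H(Pe) = -Pe*log2(Pe) - (1-Pe)*log2(1-Pe) = -0.134*log2(0.134) - 0.866*log2(0.866) = 0.388559 + 0.179748 = 0.5683. Pe*log2(M-1) = 0.134*log2(56) = 0.778186. Bound = H(Pe) + Pe*log2(M-1) = 0.388559 + 0.179748 + 0.778186 = 1.3465

1.3465 bits


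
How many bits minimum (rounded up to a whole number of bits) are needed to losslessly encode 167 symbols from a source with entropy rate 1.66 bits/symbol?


Minimum bits >= n * H = 167 * 1.66 = 277.22, rounded up to a whole number of bits = 278

278 bits


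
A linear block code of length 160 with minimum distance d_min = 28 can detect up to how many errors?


Detection capability = d_min - 1 = 28 - 1 = 27

27 errors


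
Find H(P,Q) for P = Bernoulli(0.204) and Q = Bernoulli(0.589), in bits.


H(P,Q) = -p*log2(q) - (1-p)*log2(1-q). -0.204*log2(0.589) = 0.155787; -0.796*log2(0.411) = 1.021101. H(P,Q) = 0.155787 + 1.021101 = 1.1769

1.1769 bits


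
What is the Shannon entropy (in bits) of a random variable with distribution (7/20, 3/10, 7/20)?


H = -sum(p_i * log2(p_i)). Terms: -(7/20)*log2(7/20) = 0.530101; -(3/10)*log2(3/10) = 0.521090; -(7/20)*log2(7/20) = 0.530101. H = 0.530101 + 0.521090 + 0.530101 = 1.5813

1.5813 bits


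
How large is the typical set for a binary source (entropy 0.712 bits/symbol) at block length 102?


log2|A_typical| = nH = 102 * 0.712 = 72.624, so |A_typical| ~ 2^72.624 = 7.278e+21

7.278e+21


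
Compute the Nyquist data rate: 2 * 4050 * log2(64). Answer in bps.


Rate = 2 * B * log2(M) = 2 * 4050 * 6.0 = 48600.0

48600.0 bps


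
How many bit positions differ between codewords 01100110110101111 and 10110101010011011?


Count differing positions: ^ ^ . ^ . . ^ ^ ^ . . ^ ^ . ^ . . = 9 differences

9


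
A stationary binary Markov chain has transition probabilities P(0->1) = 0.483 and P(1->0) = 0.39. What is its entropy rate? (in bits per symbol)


Stationary distribution: pi_0 = p10/(p01+p10) = 0.4467, pi_1 = 0.5533. Entropy rate H' = pi_0*H(p01) + pi_1*H(p10) = 0.4467*0.9992 + 0.5533*0.9648 = 0.9802

0.9802 bits/symbol


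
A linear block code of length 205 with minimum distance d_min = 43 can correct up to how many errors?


Correction capability = floor((d-1)/2) = floor((43-1)/2) = 21

21 errors


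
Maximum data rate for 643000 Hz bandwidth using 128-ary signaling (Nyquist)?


Rate = 2 * B * log2(M) = 2 * 643000 * 7.0 = 9002000.0

9002000.0 bps


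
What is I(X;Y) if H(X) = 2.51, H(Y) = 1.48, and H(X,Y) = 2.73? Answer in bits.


I(X;Y) = H(X) + H(Y) - H(X,Y) = 2.51 + 1.48 - 2.73 = 1.26

1.26 bits


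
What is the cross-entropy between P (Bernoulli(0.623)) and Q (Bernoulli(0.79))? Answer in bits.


H(P,Q) = -p*log2(q) - (1-p)*log2(1-q). -0.623*log2(0.79) = 0.211867; -0.377*log2(0.21) = 0.848830. H(P,Q) = 0.211867 + 0.848830 = 1.0607

1.0607 bits


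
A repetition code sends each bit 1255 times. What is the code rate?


Rate = k/n = 1/1255

1/1255


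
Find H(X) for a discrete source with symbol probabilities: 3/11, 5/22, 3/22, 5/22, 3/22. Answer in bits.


H = -sum(p_i * log2(p_i)). Terms: -(3/11)*log2(3/11) = 0.511219; -(5/22)*log2(5/22) = 0.485796; -(3/22)*log2(3/22) = 0.391973; -(5/22)*log2(5/22) = 0.485796; -(3/22)*log2(3/22) = 0.391973. H = 0.511219 + 0.485796 + 0.391973 + 0.485796 + 0.391973 = 2.2668

2.2668 bits


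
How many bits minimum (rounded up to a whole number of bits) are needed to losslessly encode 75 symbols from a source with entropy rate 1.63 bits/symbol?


Minimum bits >= n * H = 75 * 1.63 = 122.25, rounded up to a whole number of bits = 123

123 bits


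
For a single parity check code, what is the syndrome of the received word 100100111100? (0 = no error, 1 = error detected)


Syndrome = XOR of all bits = 1 XOR 0 XOR 0 XOR 1 XOR 0 XOR 0 XOR 1 XOR 1 XOR 1 XOR 1 XOR 0 XOR 0 = 0

0


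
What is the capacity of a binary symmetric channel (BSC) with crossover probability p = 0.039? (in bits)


H(p) = -p*log2(p) - (1-p)*log2(1-p) = -0.039*log2(0.039) - 0.961*log2(0.961) = 0.182535 + 0.055153 = 0.2377. C = 1 - H(p) = 1 - 0.2377 = 0.7623

0.7623 bits


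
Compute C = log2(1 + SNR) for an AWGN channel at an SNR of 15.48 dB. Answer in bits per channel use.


SNR_linear = 10^(15.48/10) = 35.3183; C = log2(1 + SNR_linear) = log2(1 + 35.3183) = 5.1826

5.1826 bits/channel use


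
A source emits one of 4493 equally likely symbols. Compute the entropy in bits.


H = log2(n) = log2(4493) = 12.1335

12.1335 bits


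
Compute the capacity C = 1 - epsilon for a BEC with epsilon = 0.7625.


C = 1 - epsilon = 1 - 0.7625 = 0.2375

0.2375 bits


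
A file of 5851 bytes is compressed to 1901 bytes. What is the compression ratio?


Ratio = original / compressed = 5851 / 1901 = 3.0779

3.0779


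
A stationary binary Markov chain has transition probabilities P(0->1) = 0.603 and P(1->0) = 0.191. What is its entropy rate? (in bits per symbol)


Stationary distribution: pi_0 = p10/(p01+p10) = 0.2406, pi_1 = 0.7594. Entropy rate H' = pi_0*H(p01) + pi_1*H(p10) = 0.2406*0.9692 + 0.7594*0.7036 = 0.7675

0.7675 bits/symbol


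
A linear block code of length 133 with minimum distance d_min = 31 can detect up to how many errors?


Detection capability = d_min - 1 = 31 - 1 = 30

30 errors


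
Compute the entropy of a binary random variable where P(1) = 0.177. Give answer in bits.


H = -p*log2(p) - (1-p)*log2(1-p). -0.177*log2(0.177) = 0.442178; -0.823*log2(0.823) = 0.231292. H = 0.442178 + 0.231292 = 0.6735

0.6735 bits


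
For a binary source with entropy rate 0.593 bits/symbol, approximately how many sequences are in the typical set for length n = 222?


log2|A_typical| = nH = 222 * 0.593 = 131.646, so |A_typical| ~ 2^131.646 = 4.260e+39

4.260e+39


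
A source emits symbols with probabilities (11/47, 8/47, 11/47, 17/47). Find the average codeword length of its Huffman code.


Huffman construction (repeatedly merge the two least-probable nodes; each merge adds 1 bit to every symbol beneath it): 8/47 + 11/47 = 19/47; 11/47 + 17/47 = 28/47; 19/47 + 28/47 = 1. Resulting codeword lengths (in the order the probabilities were given): (2, 2, 2, 2). L_avg = sum(p_i * l_i) = 11/47*2 + 8/47*2 + 11/47*2 + 17/47*2 = 2

2.0 bits


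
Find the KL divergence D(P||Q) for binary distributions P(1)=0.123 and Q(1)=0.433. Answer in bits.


KL = p*log2(p/q) + (1-p)*log2((1-p)/(1-q)) = 0.123*log2(0.123/0.433) + 0.877*log2(0.877/0.567) = 0.3285

0.3285 bits


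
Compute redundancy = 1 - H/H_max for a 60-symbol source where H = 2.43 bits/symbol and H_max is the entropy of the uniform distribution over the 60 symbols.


H_max = log2(K) = log2(60) = 5.9069 bits/symbol. Redundancy = 1 - H/H_max = 1 - 2.43/5.9069 = 1 - 0.4114 = 0.5886

0.5886


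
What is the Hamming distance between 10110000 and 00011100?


Count differing positions: ^ . ^ . ^ ^ . . = 4 differences

4


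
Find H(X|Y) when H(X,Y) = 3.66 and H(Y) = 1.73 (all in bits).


H(X|Y) = H(X,Y) - H(Y) = 3.66 - 1.73 = 1.93

1.93 bits


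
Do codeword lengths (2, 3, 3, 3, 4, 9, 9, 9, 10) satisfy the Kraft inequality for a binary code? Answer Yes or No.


Kraft sum = sum(2^(-l_i)) = 0.6943, need <= 1. Result: satisfied (a binary prefix-free code with these lengths exists)

Yes


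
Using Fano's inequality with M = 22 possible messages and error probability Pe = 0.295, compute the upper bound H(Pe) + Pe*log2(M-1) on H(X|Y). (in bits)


H(Pe) = -Pe*log2(Pe) - (1-Pe)*log2(1-Pe) = -0.295*log2(0.295) - 0.705*log2(0.705) = 0.519558 + 0.355535 = 0.8751. Pe*log2(M-1) = 0.295*log2(21) = 1.295734. Bound = H(Pe) + Pe*log2(M-1) = 0.519558 + 0.355535 + 1.295734 = 2.1708

2.1708 bits


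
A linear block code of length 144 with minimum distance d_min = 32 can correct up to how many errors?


Correction capability = floor((d-1)/2) = floor((32-1)/2) = 15

15 errors


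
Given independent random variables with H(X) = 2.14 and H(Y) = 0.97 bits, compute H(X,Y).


For independent variables, H(X,Y) = H(X) + H(Y) = 2.14 + 0.97 = 3.11

3.11 bits


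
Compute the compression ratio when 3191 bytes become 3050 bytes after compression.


Ratio = original / compressed = 3191 / 3050 = 1.0462

1.0462


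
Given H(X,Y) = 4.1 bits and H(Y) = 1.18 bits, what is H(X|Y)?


H(X|Y) = H(X,Y) - H(Y) = 4.1 - 1.18 = 2.92

2.92 bits


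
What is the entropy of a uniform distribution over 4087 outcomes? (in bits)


H = log2(n) = log2(4087) = 11.9968

11.9968 bits


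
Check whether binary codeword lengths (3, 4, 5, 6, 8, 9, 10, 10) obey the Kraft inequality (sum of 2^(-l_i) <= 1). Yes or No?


Kraft sum = sum(2^(-l_i)) = 0.2422, need <= 1. Result: satisfied (a binary prefix-free code with these lengths exists)

Yes


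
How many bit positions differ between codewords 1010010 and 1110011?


Count differing positions: . ^ . . . . ^ = 2 differences

2


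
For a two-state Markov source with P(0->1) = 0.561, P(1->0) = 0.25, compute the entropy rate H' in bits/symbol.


Stationary distribution: pi_0 = p10/(p01+p10) = 0.3083, pi_1 = 0.6917. Entropy rate H' = pi_0*H(p01) + pi_1*H(p10) = 0.3083*0.9892 + 0.6917*0.8113 = 0.8661

0.8661 bits/symbol


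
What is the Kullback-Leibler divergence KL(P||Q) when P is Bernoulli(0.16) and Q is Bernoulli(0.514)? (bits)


KL = p*log2(p/q) + (1-p)*log2((1-p)/(1-q)) = 0.16*log2(0.16/0.514) + 0.84*log2(0.84/0.486) = 0.3937

0.3937 bits


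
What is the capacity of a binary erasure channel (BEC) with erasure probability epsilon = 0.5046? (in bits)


C = 1 - epsilon = 1 - 0.5046 = 0.4954

0.4954 bits


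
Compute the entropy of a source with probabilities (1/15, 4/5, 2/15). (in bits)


H = -sum(p_i * log2(p_i)). Terms: -(1/15)*log2(1/15) = 0.260459; -(4/5)*log2(4/5) = 0.257542; -(2/15)*log2(2/15) = 0.387585. H = 0.260459 + 0.257542 + 0.387585 = 0.9056

0.9056 bits


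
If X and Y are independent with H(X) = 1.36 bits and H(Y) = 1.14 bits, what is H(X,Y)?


For independent variables, H(X,Y) = H(X) + H(Y) = 1.36 + 1.14 = 2.5

2.5 bits


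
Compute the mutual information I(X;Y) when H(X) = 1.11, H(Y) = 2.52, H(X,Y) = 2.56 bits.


I(X;Y) = H(X) + H(Y) - H(X,Y) = 1.11 + 2.52 - 2.56 = 1.07

1.07 bits


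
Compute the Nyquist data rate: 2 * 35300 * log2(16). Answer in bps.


Rate = 2 * B * log2(M) = 2 * 35300 * 4.0 = 282400.0

282400.0 bps


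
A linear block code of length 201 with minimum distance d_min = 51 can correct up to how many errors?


Correction capability = floor((d-1)/2) = floor((51-1)/2) = 25

25 errors


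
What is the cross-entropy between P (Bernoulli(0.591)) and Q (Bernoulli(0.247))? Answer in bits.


H(P,Q) = -p*log2(q) - (1-p)*log2(1-q). -0.591*log2(0.247) = 1.192293; -0.409*log2(0.753) = 0.167395. H(P,Q) = 1.192293 + 0.167395 = 1.3597

1.3597 bits


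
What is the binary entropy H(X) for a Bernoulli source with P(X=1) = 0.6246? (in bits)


H = -p*log2(p) - (1-p)*log2(1-p). -0.6246*log2(0.6246) = 0.424101; -0.3754*log2(0.3754) = 0.530628. H = 0.424101 + 0.530628 = 0.9547

0.9547 bits


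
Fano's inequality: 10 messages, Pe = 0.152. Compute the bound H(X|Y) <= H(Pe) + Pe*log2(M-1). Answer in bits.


H(Pe) = -Pe*log2(Pe) - (1-Pe)*log2(1-Pe) = -0.152*log2(0.152) - 0.848*log2(0.848) = 0.413114 + 0.201709 = 0.6148. Pe*log2(M-1) = 0.152*log2(9) = 0.481829. Bound = H(Pe) + Pe*log2(M-1) = 0.413114 + 0.201709 + 0.481829 = 1.0967

1.0967 bits


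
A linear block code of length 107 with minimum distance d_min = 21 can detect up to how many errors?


Detection capability = d_min - 1 = 21 - 1 = 20

20 errors


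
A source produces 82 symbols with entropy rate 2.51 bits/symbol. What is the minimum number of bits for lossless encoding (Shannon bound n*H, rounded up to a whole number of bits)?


Minimum bits >= n * H = 82 * 2.51 = 205.82, rounded up to a whole number of bits = 206

206 bits


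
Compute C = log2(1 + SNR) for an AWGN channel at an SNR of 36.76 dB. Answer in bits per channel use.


SNR_linear = 10^(36.76/10) = 4742.4199; C = log2(1 + SNR_linear) = log2(1 + 4742.4199) = 12.2117

12.2117 bits/channel use


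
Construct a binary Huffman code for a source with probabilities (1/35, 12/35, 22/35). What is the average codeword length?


Huffman construction (repeatedly merge the two least-probable nodes; each merge adds 1 bit to every symbol beneath it): 1/35 + 12/35 = 13/35; 13/35 + 22/35 = 1. Resulting codeword lengths (in the order the probabilities were given): (2, 2, 1). L_avg = sum(p_i * l_i) = 1/35*2 + 12/35*2 + 22/35*1 = 48/35 = 1.3714

1.3714 bits


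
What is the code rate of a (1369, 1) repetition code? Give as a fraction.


Rate = k/n = 1/1369

1/1369


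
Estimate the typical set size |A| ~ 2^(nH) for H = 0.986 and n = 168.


log2|A_typical| = nH = 168 * 0.986 = 165.648, so |A_typical| ~ 2^165.648 = 7.329e+49

7.329e+49


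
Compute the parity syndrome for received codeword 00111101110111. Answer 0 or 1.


Syndrome = XOR of all bits = 0 XOR 0 XOR 1 XOR 1 XOR 1 XOR 1 XOR 0 XOR 1 XOR 1 XOR 1 XOR 0 XOR 1 XOR 1 XOR 1 = 0

0


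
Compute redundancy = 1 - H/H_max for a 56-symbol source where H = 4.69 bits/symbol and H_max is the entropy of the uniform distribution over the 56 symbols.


H_max = log2(K) = log2(56) = 5.8074 bits/symbol. Redundancy = 1 - H/H_max = 1 - 4.69/5.8074 = 1 - 0.8076 = 0.1924

0.1924


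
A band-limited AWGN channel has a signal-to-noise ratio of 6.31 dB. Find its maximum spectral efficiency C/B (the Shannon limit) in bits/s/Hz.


SNR_linear = 10^(6.31/10) = 4.2756; C/B = log2(1 + SNR_linear) = log2(1 + 4.2756) = 2.3993

2.3993 bits/s/Hz


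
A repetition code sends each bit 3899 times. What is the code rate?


Rate = k/n = 1/3899

1/3899


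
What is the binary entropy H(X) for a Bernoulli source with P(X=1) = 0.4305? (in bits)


H = -p*log2(p) - (1-p)*log2(1-p). -0.4305*log2(0.4305) = 0.523451; -0.5695*log2(0.5695) = 0.462566. H = 0.523451 + 0.462566 = 0.986

0.986 bits


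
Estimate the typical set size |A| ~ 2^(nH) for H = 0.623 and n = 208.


log2|A_typical| = nH = 208 * 0.623 = 129.584, so |A_typical| ~ 2^129.584 = 1.020e+39

1.020e+39


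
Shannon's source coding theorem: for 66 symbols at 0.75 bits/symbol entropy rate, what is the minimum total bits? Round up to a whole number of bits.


Minimum bits >= n * H = 66 * 0.75 = 49.5, rounded up to a whole number of bits = 50

50 bits
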